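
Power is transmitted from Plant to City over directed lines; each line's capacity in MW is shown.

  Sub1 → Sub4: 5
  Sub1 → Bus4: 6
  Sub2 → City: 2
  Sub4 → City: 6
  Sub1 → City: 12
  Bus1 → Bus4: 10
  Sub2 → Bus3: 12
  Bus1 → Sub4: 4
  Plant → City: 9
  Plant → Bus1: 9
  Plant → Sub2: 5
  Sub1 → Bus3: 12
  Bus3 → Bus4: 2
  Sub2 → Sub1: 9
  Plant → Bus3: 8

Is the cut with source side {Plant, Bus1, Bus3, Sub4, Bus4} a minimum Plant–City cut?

Given cut capacity: 5 + 9 + 6 = 20.
Augment Plant→City: bottleneck 9, flow now 9.
Augment Plant→Sub2→City: bottleneck 2, flow now 11.
Augment Plant→Sub2→Sub1→City: bottleneck 3, flow now 14.
Augment Plant→Bus1→Sub4→City: bottleneck 4, flow now 18.
No augmenting path remains; maximum flow = 18.
In the residual graph, reachable from Plant: {Plant, Bus1, Bus3, Bus4}.
Min-cut edges: Plant→Sub2 (5), Plant→City (9), Bus1→Sub4 (4); capacity 5 + 9 + 4 = 18.
Cut capacity 20 exceeds the max flow 18, so it is not minimum.

No — its capacity is 20, but the minimum cut has capacity 18.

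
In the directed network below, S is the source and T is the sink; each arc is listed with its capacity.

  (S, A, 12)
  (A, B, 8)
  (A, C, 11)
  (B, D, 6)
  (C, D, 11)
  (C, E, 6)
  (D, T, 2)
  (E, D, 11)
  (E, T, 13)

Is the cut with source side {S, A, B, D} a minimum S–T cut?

No — its capacity is 13, but the minimum cut has capacity 8.

Given cut capacity: 11 + 2 = 13.
Augment S→A→B→D→T: bottleneck 2, flow now 2.
Augment S→A→C→E→T: bottleneck 6, flow now 8.
No augmenting path remains; maximum flow = 8.
In the residual graph, reachable from S: {S, A, B, C, D}.
Min-cut edges: C→E (6), D→T (2); capacity 6 + 2 = 8.
Cut capacity 13 exceeds the max flow 8, so it is not minimum.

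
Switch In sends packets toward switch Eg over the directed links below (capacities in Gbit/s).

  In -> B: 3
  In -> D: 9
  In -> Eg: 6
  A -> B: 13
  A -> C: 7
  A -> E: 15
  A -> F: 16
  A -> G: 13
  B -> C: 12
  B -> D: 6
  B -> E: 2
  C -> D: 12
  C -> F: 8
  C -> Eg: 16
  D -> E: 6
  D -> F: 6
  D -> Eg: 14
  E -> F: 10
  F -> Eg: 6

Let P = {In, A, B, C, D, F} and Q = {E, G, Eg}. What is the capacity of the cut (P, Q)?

Edges leaving {In, A, B, C, D, F}: In→Eg (6), A→E (15), A→G (13), B→E (2), C→Eg (16), D→E (6), D→Eg (14), F→Eg (6).
Cut capacity = 6 + 15 + 13 + 2 + 16 + 6 + 14 + 6 = 78.

78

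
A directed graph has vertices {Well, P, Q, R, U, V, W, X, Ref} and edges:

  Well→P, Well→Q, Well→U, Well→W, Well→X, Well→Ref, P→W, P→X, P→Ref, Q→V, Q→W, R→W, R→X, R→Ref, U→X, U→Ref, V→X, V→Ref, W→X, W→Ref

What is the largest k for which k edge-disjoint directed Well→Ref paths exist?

5

Assign every edge capacity 1; by Menger, the answer equals the max flow.
Path Well→Ref (+1); total 1.
Path Well→P→Ref (+1); total 2.
Path Well→U→Ref (+1); total 3.
Path Well→W→Ref (+1); total 4.
Path Well→Q→V→Ref (+1); total 5.
No residual Well→Ref path; max flow = 5.
Certifying cut of size 5: {Well→P, Well→Q, Well→Ref, Well→U, Well→W}.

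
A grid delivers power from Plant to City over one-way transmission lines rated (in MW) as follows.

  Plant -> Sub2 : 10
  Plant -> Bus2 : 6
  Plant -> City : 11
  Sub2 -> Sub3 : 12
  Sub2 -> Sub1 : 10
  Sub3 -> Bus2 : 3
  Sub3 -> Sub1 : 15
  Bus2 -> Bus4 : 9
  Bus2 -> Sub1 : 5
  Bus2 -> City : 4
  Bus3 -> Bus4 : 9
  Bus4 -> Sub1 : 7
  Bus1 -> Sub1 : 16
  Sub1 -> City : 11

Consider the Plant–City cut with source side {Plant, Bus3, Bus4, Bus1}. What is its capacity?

Edges leaving {Plant, Bus3, Bus4, Bus1}: Plant→Sub2 (10), Plant→Bus2 (6), Plant→City (11), Bus4→Sub1 (7), Bus1→Sub1 (16).
Cut capacity = 10 + 6 + 11 + 7 + 16 = 50.

50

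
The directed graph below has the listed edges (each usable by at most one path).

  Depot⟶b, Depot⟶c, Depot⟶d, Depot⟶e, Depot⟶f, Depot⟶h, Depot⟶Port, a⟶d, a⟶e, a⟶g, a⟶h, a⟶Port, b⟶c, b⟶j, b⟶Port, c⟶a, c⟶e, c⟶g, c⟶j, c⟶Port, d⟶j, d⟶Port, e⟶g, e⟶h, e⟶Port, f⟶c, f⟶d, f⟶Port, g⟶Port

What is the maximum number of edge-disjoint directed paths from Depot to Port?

Assign every edge capacity 1; by Menger, the answer equals the max flow.
Path Depot→Port (+1); total 1.
Path Depot→b→Port (+1); total 2.
Path Depot→c→Port (+1); total 3.
Path Depot→d→Port (+1); total 4.
Path Depot→e→Port (+1); total 5.
Path Depot→f→Port (+1); total 6.
No residual Depot→Port path; max flow = 6.
Certifying cut of size 6: {Depot→Port, Depot→b, Depot→c, Depot→d, Depot→e, Depot→f}.

6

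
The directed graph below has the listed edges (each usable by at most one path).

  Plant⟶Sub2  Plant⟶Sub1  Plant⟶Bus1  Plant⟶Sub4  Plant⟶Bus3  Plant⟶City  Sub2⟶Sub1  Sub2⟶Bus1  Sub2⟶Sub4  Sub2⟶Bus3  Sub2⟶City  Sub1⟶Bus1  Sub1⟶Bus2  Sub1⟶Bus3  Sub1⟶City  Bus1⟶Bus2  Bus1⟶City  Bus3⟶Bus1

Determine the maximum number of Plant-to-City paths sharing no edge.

Assign every edge capacity 1; by Menger, the answer equals the max flow.
Path Plant→City (+1); total 1.
Path Plant→Sub2→City (+1); total 2.
Path Plant→Sub1→City (+1); total 3.
Path Plant→Bus1→City (+1); total 4.
No residual Plant→City path; max flow = 4.
Certifying cut of size 4: {Bus1→City, Plant→City, Plant→Sub1, Plant→Sub2}.

4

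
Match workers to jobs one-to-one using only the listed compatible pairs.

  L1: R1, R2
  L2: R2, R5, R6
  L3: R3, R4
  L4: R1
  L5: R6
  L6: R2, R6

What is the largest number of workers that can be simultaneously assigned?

Unit-capacity flow: source→left, listed edges, right→sink; max matching = max flow.
Augmenting path L1→R1 (+1); matched 1.
Augmenting path L2→R2 (+1); matched 2.
Augmenting path L3→R3 (+1); matched 3.
Augmenting path L5→R6 (+1); matched 4.
Augmenting path L6→R2→L2→R5 (+1); matched 5.
No augmenting path remains; maximum matching = 5.
König certificate: {L2, L3, R1, R2, R6} is a vertex cover of size 5 (every listed pair touches it), so no matching can be larger.

5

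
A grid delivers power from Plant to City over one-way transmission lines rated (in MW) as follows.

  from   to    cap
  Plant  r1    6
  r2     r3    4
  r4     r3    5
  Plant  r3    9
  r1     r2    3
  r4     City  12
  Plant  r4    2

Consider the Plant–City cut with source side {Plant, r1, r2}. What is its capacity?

Edges leaving {Plant, r1, r2}: Plant→r3 (9), Plant→r4 (2), r2→r3 (4).
Cut capacity = 9 + 2 + 4 = 15.

15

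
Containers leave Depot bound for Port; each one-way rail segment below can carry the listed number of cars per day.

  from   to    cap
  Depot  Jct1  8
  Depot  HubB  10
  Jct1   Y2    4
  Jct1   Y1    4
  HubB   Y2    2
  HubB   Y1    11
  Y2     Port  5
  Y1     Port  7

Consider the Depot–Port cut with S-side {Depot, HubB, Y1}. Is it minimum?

Given cut capacity: 8 + 2 + 7 = 17.
Augment Depot→Jct1→Y2→Port: bottleneck 4, flow now 4.
Augment Depot→Jct1→Y1→Port: bottleneck 4, flow now 8.
Augment Depot→HubB→Y2→Port: bottleneck 1, flow now 9.
Augment Depot→HubB→Y1→Port: bottleneck 3, flow now 12.
No augmenting path remains; maximum flow = 12.
In the residual graph, reachable from Depot: {Depot, Jct1, HubB, Y2, Y1}.
Min-cut edges: Y2→Port (5), Y1→Port (7); capacity 5 + 7 = 12.
Cut capacity 17 exceeds the max flow 12, so it is not minimum.

No — its capacity is 17, but the minimum cut has capacity 12.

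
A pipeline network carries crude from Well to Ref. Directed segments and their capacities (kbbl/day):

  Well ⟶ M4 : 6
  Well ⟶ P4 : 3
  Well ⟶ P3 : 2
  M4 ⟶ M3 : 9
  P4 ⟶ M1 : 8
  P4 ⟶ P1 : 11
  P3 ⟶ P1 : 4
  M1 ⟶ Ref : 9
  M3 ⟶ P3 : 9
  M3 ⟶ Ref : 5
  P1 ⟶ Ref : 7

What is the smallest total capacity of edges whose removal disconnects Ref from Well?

11

Augment Well→M4→M3→Ref: bottleneck 5, flow now 5.
Augment Well→P4→M1→Ref: bottleneck 3, flow now 8.
Augment Well→P3→P1→Ref: bottleneck 2, flow now 10.
Augment Well→M4→M3→P3→P1→Ref: bottleneck 1, flow now 11.
No augmenting path remains; maximum flow = 11.
By max-flow min-cut, the minimum cut capacity equals the max flow.
In the residual graph, reachable from Well: {Well}.
Min-cut edges: Well→M4 (6), Well→P4 (3), Well→P3 (2); capacity 6 + 3 + 2 = 11.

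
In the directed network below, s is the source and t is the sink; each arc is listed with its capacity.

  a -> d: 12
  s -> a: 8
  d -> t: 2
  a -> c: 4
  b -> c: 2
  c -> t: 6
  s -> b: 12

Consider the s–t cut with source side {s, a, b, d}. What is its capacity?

8

Edges leaving {s, a, b, d}: a→c (4), b→c (2), d→t (2).
Cut capacity = 4 + 2 + 2 = 8.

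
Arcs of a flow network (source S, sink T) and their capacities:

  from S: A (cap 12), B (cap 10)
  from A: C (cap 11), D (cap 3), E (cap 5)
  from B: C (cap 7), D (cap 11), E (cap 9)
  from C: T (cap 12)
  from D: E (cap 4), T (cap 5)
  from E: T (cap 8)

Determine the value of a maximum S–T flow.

22

Augment S→A→C→T: bottleneck 11, flow now 11.
Augment S→A→D→T: bottleneck 1, flow now 12.
Augment S→B→C→T: bottleneck 1, flow now 13.
Augment S→B→D→T: bottleneck 4, flow now 17.
Augment S→B→E→T: bottleneck 5, flow now 22.
No augmenting path remains; maximum flow = 22.
In the residual graph, reachable from S: {S}.
Min-cut edges: S→A (12), S→B (10); capacity 12 + 10 = 22.
This cut is saturated, so no flow can exceed 22.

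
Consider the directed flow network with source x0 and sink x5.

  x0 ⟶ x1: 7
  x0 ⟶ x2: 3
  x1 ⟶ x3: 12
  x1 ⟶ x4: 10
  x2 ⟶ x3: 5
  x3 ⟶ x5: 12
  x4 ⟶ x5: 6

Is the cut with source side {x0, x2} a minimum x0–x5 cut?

Given cut capacity: 7 + 5 = 12.
Augment x0→x1→x3→x5: bottleneck 7, flow now 7.
Augment x0→x2→x3→x5: bottleneck 3, flow now 10.
No augmenting path remains; maximum flow = 10.
In the residual graph, reachable from x0: {x0}.
Min-cut edges: x0→x1 (7), x0→x2 (3); capacity 7 + 3 = 10.
Cut capacity 12 exceeds the max flow 10, so it is not minimum.

No — its capacity is 12, but the minimum cut has capacity 10.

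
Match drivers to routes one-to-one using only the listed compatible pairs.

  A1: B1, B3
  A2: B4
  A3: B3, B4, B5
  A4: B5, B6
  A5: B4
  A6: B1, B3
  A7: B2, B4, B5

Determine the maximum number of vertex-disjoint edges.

Unit-capacity flow: source→left, listed edges, right→sink; max matching = max flow.
Augmenting path A1→B1 (+1); matched 1.
Augmenting path A2→B4 (+1); matched 2.
Augmenting path A3→B3 (+1); matched 3.
Augmenting path A4→B5 (+1); matched 4.
Augmenting path A7→B2 (+1); matched 5.
Augmenting path A6→B3→A3→B5→A4→B6 (+1); matched 6.
No augmenting path remains; maximum matching = 6.
König certificate: {A1, A3, A4, A6, A7, B4} is a vertex cover of size 6 (every listed pair touches it), so no matching can be larger.

6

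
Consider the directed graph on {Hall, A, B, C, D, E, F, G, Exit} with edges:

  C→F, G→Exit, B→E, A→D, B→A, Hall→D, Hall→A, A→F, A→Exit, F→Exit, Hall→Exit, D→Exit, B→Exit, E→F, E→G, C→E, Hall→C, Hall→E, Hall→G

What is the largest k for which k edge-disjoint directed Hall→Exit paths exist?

Assign every edge capacity 1; by Menger, the answer equals the max flow.
Path Hall→Exit (+1); total 1.
Path Hall→A→Exit (+1); total 2.
Path Hall→D→Exit (+1); total 3.
Path Hall→G→Exit (+1); total 4.
Path Hall→C→F→Exit (+1); total 5.
No residual Hall→Exit path; max flow = 5.
Certifying cut of size 5: {F→Exit, G→Exit, Hall→A, Hall→D, Hall→Exit}.

5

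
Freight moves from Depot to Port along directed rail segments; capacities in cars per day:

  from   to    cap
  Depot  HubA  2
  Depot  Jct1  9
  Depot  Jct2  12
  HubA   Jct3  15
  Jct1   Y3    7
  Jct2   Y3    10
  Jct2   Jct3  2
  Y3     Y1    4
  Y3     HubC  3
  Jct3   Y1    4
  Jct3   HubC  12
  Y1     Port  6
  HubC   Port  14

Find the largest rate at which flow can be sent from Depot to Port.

Augment Depot→HubA→Jct3→Y1→Port: bottleneck 2, flow now 2.
Augment Depot→Jct1→Y3→Y1→Port: bottleneck 4, flow now 6.
Augment Depot→Jct1→Y3→HubC→Port: bottleneck 3, flow now 9.
Augment Depot→Jct2→Jct3→HubC→Port: bottleneck 2, flow now 11.
No augmenting path remains; maximum flow = 11.
In the residual graph, reachable from Depot: {Depot, Jct1, Jct2, Y3}.
Min-cut edges: Depot→HubA (2), Jct2→Jct3 (2), Y3→Y1 (4), Y3→HubC (3); capacity 2 + 2 + 4 + 3 = 11.
This cut is saturated, so no flow can exceed 11.

11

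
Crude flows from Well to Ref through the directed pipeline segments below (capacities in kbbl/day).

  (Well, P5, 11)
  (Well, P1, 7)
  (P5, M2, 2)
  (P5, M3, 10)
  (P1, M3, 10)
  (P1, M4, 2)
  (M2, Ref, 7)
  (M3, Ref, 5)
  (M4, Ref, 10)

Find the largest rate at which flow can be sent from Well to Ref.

Augment Well→P5→M2→Ref: bottleneck 2, flow now 2.
Augment Well→P5→M3→Ref: bottleneck 5, flow now 7.
Augment Well→P1→M4→Ref: bottleneck 2, flow now 9.
No augmenting path remains; maximum flow = 9.
In the residual graph, reachable from Well: {Well, P5, P1, M3}.
Min-cut edges: P5→M2 (2), P1→M4 (2), M3→Ref (5); capacity 2 + 2 + 5 = 9.
This cut is saturated, so no flow can exceed 9.

9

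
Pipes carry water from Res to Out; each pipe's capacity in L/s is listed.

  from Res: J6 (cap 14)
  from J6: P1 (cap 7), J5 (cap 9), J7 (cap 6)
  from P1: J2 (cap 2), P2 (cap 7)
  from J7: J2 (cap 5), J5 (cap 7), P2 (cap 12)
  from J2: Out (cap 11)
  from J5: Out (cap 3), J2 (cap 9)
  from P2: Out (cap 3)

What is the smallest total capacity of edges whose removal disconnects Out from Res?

Augment Res→J6→J5→Out: bottleneck 3, flow now 3.
Augment Res→J6→P1→J2→Out: bottleneck 2, flow now 5.
Augment Res→J6→P1→P2→Out: bottleneck 3, flow now 8.
Augment Res→J6→J7→J2→Out: bottleneck 5, flow now 13.
Augment Res→J6→J5→J2→Out: bottleneck 1, flow now 14.
No augmenting path remains; maximum flow = 14.
By max-flow min-cut, the minimum cut capacity equals the max flow.
In the residual graph, reachable from Res: {Res}.
Min-cut edges: Res→J6 (14); capacity 14 = 14.

14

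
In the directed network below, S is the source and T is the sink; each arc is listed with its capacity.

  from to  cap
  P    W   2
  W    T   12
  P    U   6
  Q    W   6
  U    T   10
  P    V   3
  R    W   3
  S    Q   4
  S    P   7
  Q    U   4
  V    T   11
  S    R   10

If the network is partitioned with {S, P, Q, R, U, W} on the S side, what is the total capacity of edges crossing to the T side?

Edges leaving {S, P, Q, R, U, W}: P→V (3), U→T (10), W→T (12).
Cut capacity = 3 + 10 + 12 = 25.

25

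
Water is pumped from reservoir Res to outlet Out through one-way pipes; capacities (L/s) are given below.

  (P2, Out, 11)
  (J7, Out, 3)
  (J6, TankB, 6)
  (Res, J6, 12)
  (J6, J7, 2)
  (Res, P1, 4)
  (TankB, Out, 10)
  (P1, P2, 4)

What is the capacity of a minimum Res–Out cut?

12

Augment Res→P1→P2→Out: bottleneck 4, flow now 4.
Augment Res→J6→TankB→Out: bottleneck 6, flow now 10.
Augment Res→J6→J7→Out: bottleneck 2, flow now 12.
No augmenting path remains; maximum flow = 12.
By max-flow min-cut, the minimum cut capacity equals the max flow.
In the residual graph, reachable from Res: {Res, J6}.
Min-cut edges: Res→P1 (4), J6→TankB (6), J6→J7 (2); capacity 4 + 6 + 2 = 12.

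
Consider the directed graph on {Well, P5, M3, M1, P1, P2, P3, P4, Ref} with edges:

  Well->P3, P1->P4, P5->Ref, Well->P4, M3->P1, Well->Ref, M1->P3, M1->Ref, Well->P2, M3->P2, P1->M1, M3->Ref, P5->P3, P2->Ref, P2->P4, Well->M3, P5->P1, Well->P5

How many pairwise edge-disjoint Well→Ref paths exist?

4

Assign every edge capacity 1; by Menger, the answer equals the max flow.
Path Well→Ref (+1); total 1.
Path Well→P5→Ref (+1); total 2.
Path Well→M3→Ref (+1); total 3.
Path Well→P2→Ref (+1); total 4.
No residual Well→Ref path; max flow = 4.
Certifying cut of size 4: {Well→M3, Well→P2, Well→P5, Well→Ref}.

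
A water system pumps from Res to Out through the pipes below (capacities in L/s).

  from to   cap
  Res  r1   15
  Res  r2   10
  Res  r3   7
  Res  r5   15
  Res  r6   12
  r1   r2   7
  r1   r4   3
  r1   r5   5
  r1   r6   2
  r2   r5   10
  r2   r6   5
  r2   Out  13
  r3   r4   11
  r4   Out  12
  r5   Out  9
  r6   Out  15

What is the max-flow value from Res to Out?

Augment Res→r2→Out: bottleneck 10, flow now 10.
Augment Res→r5→Out: bottleneck 9, flow now 19.
Augment Res→r6→Out: bottleneck 12, flow now 31.
Augment Res→r1→r2→Out: bottleneck 3, flow now 34.
Augment Res→r1→r4→Out: bottleneck 3, flow now 37.
Augment Res→r1→r6→Out: bottleneck 2, flow now 39.
Augment Res→r3→r4→Out: bottleneck 7, flow now 46.
Augment Res→r1→r2→r6→Out: bottleneck 1, flow now 47.
No augmenting path remains; maximum flow = 47.
In the residual graph, reachable from Res: {Res, r1, r2, r5, r6}.
Min-cut edges: Res→r3 (7), r1→r4 (3), r2→Out (13), r5→Out (9), r6→Out (15); capacity 7 + 3 + 13 + 9 + 15 = 47.
This cut is saturated, so no flow can exceed 47.

47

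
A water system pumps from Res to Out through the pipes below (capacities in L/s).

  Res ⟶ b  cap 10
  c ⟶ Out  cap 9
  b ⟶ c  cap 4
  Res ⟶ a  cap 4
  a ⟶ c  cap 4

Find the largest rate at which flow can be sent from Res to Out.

Augment Res→a→c→Out: bottleneck 4, flow now 4.
Augment Res→b→c→Out: bottleneck 4, flow now 8.
No augmenting path remains; maximum flow = 8.
In the residual graph, reachable from Res: {Res, b}.
Min-cut edges: Res→a (4), b→c (4); capacity 4 + 4 = 8.
This cut is saturated, so no flow can exceed 8.

8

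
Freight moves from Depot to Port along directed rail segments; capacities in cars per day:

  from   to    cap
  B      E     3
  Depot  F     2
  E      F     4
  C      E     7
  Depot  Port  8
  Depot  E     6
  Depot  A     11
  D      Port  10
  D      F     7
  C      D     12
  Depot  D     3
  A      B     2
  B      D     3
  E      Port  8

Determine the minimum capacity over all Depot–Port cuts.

19

Augment Depot→Port: bottleneck 8, flow now 8.
Augment Depot→D→Port: bottleneck 3, flow now 11.
Augment Depot→E→Port: bottleneck 6, flow now 17.
Augment Depot→A→B→D→Port: bottleneck 2, flow now 19.
No augmenting path remains; maximum flow = 19.
By max-flow min-cut, the minimum cut capacity equals the max flow.
In the residual graph, reachable from Depot: {Depot, A, F}.
Min-cut edges: Depot→D (3), Depot→E (6), Depot→Port (8), A→B (2); capacity 3 + 6 + 8 + 2 = 19.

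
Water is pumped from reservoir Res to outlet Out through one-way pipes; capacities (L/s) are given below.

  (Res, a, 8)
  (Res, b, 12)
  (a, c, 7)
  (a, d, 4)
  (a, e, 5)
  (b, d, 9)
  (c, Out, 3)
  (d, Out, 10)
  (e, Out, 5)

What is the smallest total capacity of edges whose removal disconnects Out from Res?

17

Augment Res→a→c→Out: bottleneck 3, flow now 3.
Augment Res→a→d→Out: bottleneck 4, flow now 7.
Augment Res→a→e→Out: bottleneck 1, flow now 8.
Augment Res→b→d→Out: bottleneck 6, flow now 14.
Augment Res→b→d→a→e→Out: bottleneck 3, flow now 17. (uses reverse residual edge)
No augmenting path remains; maximum flow = 17.
By max-flow min-cut, the minimum cut capacity equals the max flow.
In the residual graph, reachable from Res: {Res, b}.
Min-cut edges: Res→a (8), b→d (9); capacity 8 + 9 = 17.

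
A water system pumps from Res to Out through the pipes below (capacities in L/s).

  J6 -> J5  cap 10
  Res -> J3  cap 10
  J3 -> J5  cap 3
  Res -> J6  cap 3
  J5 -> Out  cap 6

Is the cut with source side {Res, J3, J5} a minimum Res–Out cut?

No — its capacity is 9, but the minimum cut has capacity 6.

Given cut capacity: 3 + 6 = 9.
Augment Res→J6→J5→Out: bottleneck 3, flow now 3.
Augment Res→J3→J5→Out: bottleneck 3, flow now 6.
No augmenting path remains; maximum flow = 6.
In the residual graph, reachable from Res: {Res, J3}.
Min-cut edges: Res→J6 (3), J3→J5 (3); capacity 3 + 3 = 6.
Cut capacity 9 exceeds the max flow 6, so it is not minimum.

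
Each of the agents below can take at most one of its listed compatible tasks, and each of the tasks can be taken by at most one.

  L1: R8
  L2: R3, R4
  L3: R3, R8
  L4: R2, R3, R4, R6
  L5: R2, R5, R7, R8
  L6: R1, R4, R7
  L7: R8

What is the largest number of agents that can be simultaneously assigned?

Unit-capacity flow: source→left, listed edges, right→sink; max matching = max flow.
Augmenting path L1→R8 (+1); matched 1.
Augmenting path L2→R3 (+1); matched 2.
Augmenting path L4→R2 (+1); matched 3.
Augmenting path L5→R5 (+1); matched 4.
Augmenting path L6→R1 (+1); matched 5.
Augmenting path L3→R3→L2→R4 (+1); matched 6.
No augmenting path remains; maximum matching = 6.
König certificate: {L2, L3, L4, L5, L6, R8} is a vertex cover of size 6 (every listed pair touches it), so no matching can be larger.

6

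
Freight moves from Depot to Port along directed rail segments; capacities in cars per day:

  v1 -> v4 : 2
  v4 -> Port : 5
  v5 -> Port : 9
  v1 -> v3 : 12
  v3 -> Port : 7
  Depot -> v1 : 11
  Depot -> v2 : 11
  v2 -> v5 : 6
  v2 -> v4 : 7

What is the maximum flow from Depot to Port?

Augment Depot→v1→v3→Port: bottleneck 7, flow now 7.
Augment Depot→v1→v4→Port: bottleneck 2, flow now 9.
Augment Depot→v2→v4→Port: bottleneck 3, flow now 12.
Augment Depot→v2→v5→Port: bottleneck 6, flow now 18.
No augmenting path remains; maximum flow = 18.
In the residual graph, reachable from Depot: {Depot, v1, v2, v3, v4}.
Min-cut edges: v2→v5 (6), v3→Port (7), v4→Port (5); capacity 6 + 7 + 5 = 18.
This cut is saturated, so no flow can exceed 18.

18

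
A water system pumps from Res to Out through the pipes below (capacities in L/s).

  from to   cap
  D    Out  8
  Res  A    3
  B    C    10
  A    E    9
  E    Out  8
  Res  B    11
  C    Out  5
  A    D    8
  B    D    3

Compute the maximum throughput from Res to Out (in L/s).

Augment Res→A→D→Out: bottleneck 3, flow now 3.
Augment Res→B→C→Out: bottleneck 5, flow now 8.
Augment Res→B→D→Out: bottleneck 3, flow now 11.
No augmenting path remains; maximum flow = 11.
In the residual graph, reachable from Res: {Res, B, C}.
Min-cut edges: Res→A (3), B→D (3), C→Out (5); capacity 3 + 3 + 5 = 11.
This cut is saturated, so no flow can exceed 11.

11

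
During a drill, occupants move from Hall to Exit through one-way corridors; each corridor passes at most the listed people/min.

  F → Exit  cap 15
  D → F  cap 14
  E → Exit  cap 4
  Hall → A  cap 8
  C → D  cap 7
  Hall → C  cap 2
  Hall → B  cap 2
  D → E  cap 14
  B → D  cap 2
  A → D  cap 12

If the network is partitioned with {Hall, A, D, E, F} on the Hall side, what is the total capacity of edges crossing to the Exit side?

23

Edges leaving {Hall, A, D, E, F}: Hall→B (2), Hall→C (2), E→Exit (4), F→Exit (15).
Cut capacity = 2 + 2 + 4 + 15 = 23.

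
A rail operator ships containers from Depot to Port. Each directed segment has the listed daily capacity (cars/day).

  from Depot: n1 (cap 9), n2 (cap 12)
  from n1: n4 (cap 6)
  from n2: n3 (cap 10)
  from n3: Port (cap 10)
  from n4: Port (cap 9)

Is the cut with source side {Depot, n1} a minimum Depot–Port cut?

No — its capacity is 18, but the minimum cut has capacity 16.

Given cut capacity: 12 + 6 = 18.
Augment Depot→n1→n4→Port: bottleneck 6, flow now 6.
Augment Depot→n2→n3→Port: bottleneck 10, flow now 16.
No augmenting path remains; maximum flow = 16.
In the residual graph, reachable from Depot: {Depot, n1, n2}.
Min-cut edges: n1→n4 (6), n2→n3 (10); capacity 6 + 10 = 16.
Cut capacity 18 exceeds the max flow 16, so it is not minimum.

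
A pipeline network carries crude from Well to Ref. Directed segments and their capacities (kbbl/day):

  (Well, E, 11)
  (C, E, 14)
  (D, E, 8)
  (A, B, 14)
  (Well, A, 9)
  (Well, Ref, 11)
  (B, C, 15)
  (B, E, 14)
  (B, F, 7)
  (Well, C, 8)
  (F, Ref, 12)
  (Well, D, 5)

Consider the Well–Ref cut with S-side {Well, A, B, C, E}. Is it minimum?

Given cut capacity: 5 + 11 + 7 = 23.
Augment Well→Ref: bottleneck 11, flow now 11.
Augment Well→A→B→F→Ref: bottleneck 7, flow now 18.
No augmenting path remains; maximum flow = 18.
In the residual graph, reachable from Well: {Well, A, B, C, D, E}.
Min-cut edges: Well→Ref (11), B→F (7); capacity 11 + 7 = 18.
Cut capacity 23 exceeds the max flow 18, so it is not minimum.

No — its capacity is 23, but the minimum cut has capacity 18.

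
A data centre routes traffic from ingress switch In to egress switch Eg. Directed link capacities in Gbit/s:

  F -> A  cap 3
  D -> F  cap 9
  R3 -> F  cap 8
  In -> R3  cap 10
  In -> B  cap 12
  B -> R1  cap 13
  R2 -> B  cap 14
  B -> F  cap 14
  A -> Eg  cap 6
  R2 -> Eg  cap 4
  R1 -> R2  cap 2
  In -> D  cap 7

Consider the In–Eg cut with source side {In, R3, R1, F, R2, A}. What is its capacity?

43

Edges leaving {In, R3, R1, F, R2, A}: In→B (12), In→D (7), R2→B (14), R2→Eg (4), A→Eg (6).
Cut capacity = 12 + 7 + 14 + 4 + 6 = 43.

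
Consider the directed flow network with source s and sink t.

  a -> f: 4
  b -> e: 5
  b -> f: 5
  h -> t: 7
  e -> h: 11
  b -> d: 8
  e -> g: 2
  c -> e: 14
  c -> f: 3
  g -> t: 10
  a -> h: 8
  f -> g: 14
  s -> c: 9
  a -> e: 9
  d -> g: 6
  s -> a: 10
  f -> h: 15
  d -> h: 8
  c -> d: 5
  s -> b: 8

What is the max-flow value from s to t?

Augment s→a→h→t: bottleneck 7, flow now 7.
Augment s→a→e→g→t: bottleneck 2, flow now 9.
Augment s→a→f→g→t: bottleneck 1, flow now 10.
Augment s→b→d→g→t: bottleneck 6, flow now 16.
Augment s→b→f→g→t: bottleneck 1, flow now 17.
No augmenting path remains; maximum flow = 17.
In the residual graph, reachable from s: {s, a, b, c, d, e, f, g, h}.
Min-cut edges: g→t (10), h→t (7); capacity 10 + 7 = 17.
This cut is saturated, so no flow can exceed 17.

17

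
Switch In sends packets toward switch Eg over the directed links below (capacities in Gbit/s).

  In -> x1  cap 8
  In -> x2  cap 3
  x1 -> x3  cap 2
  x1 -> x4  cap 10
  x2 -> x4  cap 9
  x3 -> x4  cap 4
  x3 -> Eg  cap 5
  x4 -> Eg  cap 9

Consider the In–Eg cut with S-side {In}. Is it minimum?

Yes — it is a minimum cut (capacity 11).

Given cut capacity: 8 + 3 = 11.
Augment In→x1→x3→Eg: bottleneck 2, flow now 2.
Augment In→x1→x4→Eg: bottleneck 6, flow now 8.
Augment In→x2→x4→Eg: bottleneck 3, flow now 11.
No augmenting path remains; maximum flow = 11.
Cut capacity 11 equals the max flow, so it is a minimum cut.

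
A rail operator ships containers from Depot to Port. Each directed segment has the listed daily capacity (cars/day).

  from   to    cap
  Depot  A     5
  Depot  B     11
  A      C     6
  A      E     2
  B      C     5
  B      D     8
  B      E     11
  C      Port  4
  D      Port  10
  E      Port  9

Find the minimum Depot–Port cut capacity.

16

Augment Depot→A→C→Port: bottleneck 4, flow now 4.
Augment Depot→A→E→Port: bottleneck 1, flow now 5.
Augment Depot→B→D→Port: bottleneck 8, flow now 13.
Augment Depot→B→E→Port: bottleneck 3, flow now 16.
No augmenting path remains; maximum flow = 16.
By max-flow min-cut, the minimum cut capacity equals the max flow.
In the residual graph, reachable from Depot: {Depot}.
Min-cut edges: Depot→A (5), Depot→B (11); capacity 5 + 11 = 16.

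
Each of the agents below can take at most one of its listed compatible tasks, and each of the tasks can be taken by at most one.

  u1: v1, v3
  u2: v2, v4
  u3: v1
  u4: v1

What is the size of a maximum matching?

3

Unit-capacity flow: source→left, listed edges, right→sink; max matching = max flow.
Augmenting path u1→v1 (+1); matched 1.
Augmenting path u2→v2 (+1); matched 2.
Augmenting path u3→v1→u1→v3 (+1); matched 3.
No augmenting path remains; maximum matching = 3.
König certificate: {u1, u2, v1} is a vertex cover of size 3 (every listed pair touches it), so no matching can be larger.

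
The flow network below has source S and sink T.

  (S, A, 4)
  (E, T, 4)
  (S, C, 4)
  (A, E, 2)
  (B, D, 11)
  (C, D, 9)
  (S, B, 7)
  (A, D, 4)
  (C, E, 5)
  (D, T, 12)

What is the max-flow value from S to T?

15

Augment S→A→D→T: bottleneck 4, flow now 4.
Augment S→B→D→T: bottleneck 7, flow now 11.
Augment S→C→D→T: bottleneck 1, flow now 12.
Augment S→C→E→T: bottleneck 3, flow now 15.
No augmenting path remains; maximum flow = 15.
In the residual graph, reachable from S: {S}.
Min-cut edges: S→A (4), S→B (7), S→C (4); capacity 4 + 7 + 4 = 15.
This cut is saturated, so no flow can exceed 15.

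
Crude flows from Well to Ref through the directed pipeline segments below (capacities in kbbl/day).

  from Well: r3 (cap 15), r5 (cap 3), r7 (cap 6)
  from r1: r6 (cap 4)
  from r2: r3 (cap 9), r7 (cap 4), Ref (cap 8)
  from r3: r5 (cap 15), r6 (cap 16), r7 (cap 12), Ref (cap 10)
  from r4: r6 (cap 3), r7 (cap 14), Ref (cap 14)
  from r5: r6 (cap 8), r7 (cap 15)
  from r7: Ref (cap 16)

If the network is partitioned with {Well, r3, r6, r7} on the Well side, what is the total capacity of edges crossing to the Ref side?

Edges leaving {Well, r3, r6, r7}: Well→r5 (3), r3→r5 (15), r3→Ref (10), r7→Ref (16).
Cut capacity = 3 + 15 + 10 + 16 = 44.

44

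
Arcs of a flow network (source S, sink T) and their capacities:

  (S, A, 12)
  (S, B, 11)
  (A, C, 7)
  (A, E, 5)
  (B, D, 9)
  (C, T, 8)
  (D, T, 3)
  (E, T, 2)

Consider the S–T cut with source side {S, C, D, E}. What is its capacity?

36

Edges leaving {S, C, D, E}: S→A (12), S→B (11), C→T (8), D→T (3), E→T (2).
Cut capacity = 12 + 11 + 8 + 3 + 2 = 36.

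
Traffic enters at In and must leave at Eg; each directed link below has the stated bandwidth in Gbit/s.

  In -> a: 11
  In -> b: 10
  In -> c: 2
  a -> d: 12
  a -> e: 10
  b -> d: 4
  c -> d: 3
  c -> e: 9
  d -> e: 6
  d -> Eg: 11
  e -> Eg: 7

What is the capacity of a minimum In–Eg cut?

17

Augment In→a→d→Eg: bottleneck 11, flow now 11.
Augment In→c→e→Eg: bottleneck 2, flow now 13.
Augment In→b→d→e→Eg: bottleneck 4, flow now 17.
No augmenting path remains; maximum flow = 17.
By max-flow min-cut, the minimum cut capacity equals the max flow.
In the residual graph, reachable from In: {In, b}.
Min-cut edges: In→a (11), In→c (2), b→d (4); capacity 11 + 2 + 4 = 17.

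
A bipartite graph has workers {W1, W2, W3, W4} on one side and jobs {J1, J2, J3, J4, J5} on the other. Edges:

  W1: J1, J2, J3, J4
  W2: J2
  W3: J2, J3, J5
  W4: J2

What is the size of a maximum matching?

3

Unit-capacity flow: source→left, listed edges, right→sink; max matching = max flow.
Augmenting path W1→J1 (+1); matched 1.
Augmenting path W2→J2 (+1); matched 2.
Augmenting path W3→J3 (+1); matched 3.
No augmenting path remains; maximum matching = 3.
König certificate: {W1, W3, J2} is a vertex cover of size 3 (every listed pair touches it), so no matching can be larger.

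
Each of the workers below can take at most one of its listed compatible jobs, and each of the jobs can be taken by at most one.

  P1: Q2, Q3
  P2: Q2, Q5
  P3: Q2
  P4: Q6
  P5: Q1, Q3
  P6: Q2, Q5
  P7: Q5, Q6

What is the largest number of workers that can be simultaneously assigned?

Unit-capacity flow: source→left, listed edges, right→sink; max matching = max flow.
Augmenting path P1→Q2 (+1); matched 1.
Augmenting path P2→Q5 (+1); matched 2.
Augmenting path P4→Q6 (+1); matched 3.
Augmenting path P5→Q1 (+1); matched 4.
Augmenting path P3→Q2→P1→Q3 (+1); matched 5.
No augmenting path remains; maximum matching = 5.
König certificate: {P1, P5, Q2, Q5, Q6} is a vertex cover of size 5 (every listed pair touches it), so no matching can be larger.

5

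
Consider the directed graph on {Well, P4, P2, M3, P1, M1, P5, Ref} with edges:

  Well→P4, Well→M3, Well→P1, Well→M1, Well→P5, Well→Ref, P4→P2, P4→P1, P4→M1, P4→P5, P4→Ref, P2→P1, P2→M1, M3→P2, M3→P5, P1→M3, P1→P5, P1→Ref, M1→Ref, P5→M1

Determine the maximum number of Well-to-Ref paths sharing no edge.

Assign every edge capacity 1; by Menger, the answer equals the max flow.
Path Well→Ref (+1); total 1.
Path Well→P4→Ref (+1); total 2.
Path Well→P1→Ref (+1); total 3.
Path Well→M1→Ref (+1); total 4.
No residual Well→Ref path; max flow = 4.
Certifying cut of size 4: {M1→Ref, P1→Ref, Well→P4, Well→Ref}.

4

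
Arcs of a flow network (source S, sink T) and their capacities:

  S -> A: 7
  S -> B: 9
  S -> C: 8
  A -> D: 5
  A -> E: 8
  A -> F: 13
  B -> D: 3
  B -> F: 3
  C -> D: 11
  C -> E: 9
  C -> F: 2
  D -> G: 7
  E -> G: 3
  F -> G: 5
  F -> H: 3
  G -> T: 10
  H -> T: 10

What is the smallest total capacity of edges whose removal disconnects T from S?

Augment S→A→D→G→T: bottleneck 5, flow now 5.
Augment S→A→E→G→T: bottleneck 2, flow now 7.
Augment S→B→D→G→T: bottleneck 2, flow now 9.
Augment S→B→F→G→T: bottleneck 1, flow now 10.
Augment S→B→F→H→T: bottleneck 2, flow now 12.
Augment S→C→F→H→T: bottleneck 1, flow now 13.
No augmenting path remains; maximum flow = 13.
By max-flow min-cut, the minimum cut capacity equals the max flow.
In the residual graph, reachable from S: {S, A, B, C, D, E, F, G}.
Min-cut edges: F→H (3), G→T (10); capacity 3 + 10 = 13.

13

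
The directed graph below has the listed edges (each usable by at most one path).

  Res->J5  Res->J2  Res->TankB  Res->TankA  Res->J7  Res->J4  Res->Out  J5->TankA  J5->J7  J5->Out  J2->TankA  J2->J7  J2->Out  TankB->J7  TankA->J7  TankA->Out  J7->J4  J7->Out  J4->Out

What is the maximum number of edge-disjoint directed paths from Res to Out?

Assign every edge capacity 1; by Menger, the answer equals the max flow.
Path Res→Out (+1); total 1.
Path Res→J5→Out (+1); total 2.
Path Res→J2→Out (+1); total 3.
Path Res→TankA→Out (+1); total 4.
Path Res→J7→Out (+1); total 5.
Path Res→J4→Out (+1); total 6.
No residual Res→Out path; max flow = 6.
Certifying cut of size 6: {J4→Out, J7→Out, Res→J2, Res→J5, Res→Out, Res→TankA}.

6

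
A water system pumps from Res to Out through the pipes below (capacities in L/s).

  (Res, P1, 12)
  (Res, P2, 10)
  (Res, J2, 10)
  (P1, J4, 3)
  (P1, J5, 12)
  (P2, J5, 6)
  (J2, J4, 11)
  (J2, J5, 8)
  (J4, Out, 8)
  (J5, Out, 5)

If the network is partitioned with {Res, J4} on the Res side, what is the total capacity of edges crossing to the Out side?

40

Edges leaving {Res, J4}: Res→P1 (12), Res→P2 (10), Res→J2 (10), J4→Out (8).
Cut capacity = 12 + 10 + 10 + 8 = 40.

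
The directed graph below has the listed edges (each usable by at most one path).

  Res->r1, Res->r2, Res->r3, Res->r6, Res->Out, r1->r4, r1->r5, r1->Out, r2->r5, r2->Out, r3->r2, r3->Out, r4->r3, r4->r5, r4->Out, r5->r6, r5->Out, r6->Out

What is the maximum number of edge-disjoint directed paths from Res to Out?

Assign every edge capacity 1; by Menger, the answer equals the max flow.
Path Res→Out (+1); total 1.
Path Res→r1→Out (+1); total 2.
Path Res→r2→Out (+1); total 3.
Path Res→r3→Out (+1); total 4.
Path Res→r6→Out (+1); total 5.
No residual Res→Out path; max flow = 5.
Certifying cut of size 5: {Res→Out, Res→r1, Res→r2, Res→r3, Res→r6}.

5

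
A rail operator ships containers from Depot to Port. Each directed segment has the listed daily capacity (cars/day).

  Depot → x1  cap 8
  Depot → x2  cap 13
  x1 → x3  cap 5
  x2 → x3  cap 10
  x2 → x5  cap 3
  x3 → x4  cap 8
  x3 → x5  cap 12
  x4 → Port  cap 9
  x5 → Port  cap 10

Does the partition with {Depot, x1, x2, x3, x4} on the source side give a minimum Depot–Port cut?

Given cut capacity: 3 + 12 + 9 = 24.
Augment Depot→x2→x5→Port: bottleneck 3, flow now 3.
Augment Depot→x1→x3→x4→Port: bottleneck 5, flow now 8.
Augment Depot→x2→x3→x4→Port: bottleneck 3, flow now 11.
Augment Depot→x2→x3→x5→Port: bottleneck 7, flow now 18.
No augmenting path remains; maximum flow = 18.
In the residual graph, reachable from Depot: {Depot, x1}.
Min-cut edges: Depot→x2 (13), x1→x3 (5); capacity 13 + 5 = 18.
Cut capacity 24 exceeds the max flow 18, so it is not minimum.

No — its capacity is 24, but the minimum cut has capacity 18.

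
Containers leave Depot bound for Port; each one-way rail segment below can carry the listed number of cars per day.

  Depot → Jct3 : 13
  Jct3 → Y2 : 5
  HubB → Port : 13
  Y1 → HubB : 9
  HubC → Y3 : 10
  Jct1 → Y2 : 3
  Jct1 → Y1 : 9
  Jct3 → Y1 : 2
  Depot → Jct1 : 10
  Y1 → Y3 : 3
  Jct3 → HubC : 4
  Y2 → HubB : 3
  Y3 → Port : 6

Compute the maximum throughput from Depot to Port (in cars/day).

18

Augment Depot→Jct3→Y2→HubB→Port: bottleneck 3, flow now 3.
Augment Depot→Jct3→Y1→HubB→Port: bottleneck 2, flow now 5.
Augment Depot→Jct3→HubC→Y3→Port: bottleneck 4, flow now 9.
Augment Depot→Jct1→Y1→HubB→Port: bottleneck 7, flow now 16.
Augment Depot→Jct1→Y1→Y3→Port: bottleneck 2, flow now 18.
No augmenting path remains; maximum flow = 18.
In the residual graph, reachable from Depot: {Depot, Jct3, Jct1, Y2}.
Min-cut edges: Jct3→Y1 (2), Jct3→HubC (4), Jct1→Y1 (9), Y2→HubB (3); capacity 2 + 4 + 9 + 3 = 18.
This cut is saturated, so no flow can exceed 18.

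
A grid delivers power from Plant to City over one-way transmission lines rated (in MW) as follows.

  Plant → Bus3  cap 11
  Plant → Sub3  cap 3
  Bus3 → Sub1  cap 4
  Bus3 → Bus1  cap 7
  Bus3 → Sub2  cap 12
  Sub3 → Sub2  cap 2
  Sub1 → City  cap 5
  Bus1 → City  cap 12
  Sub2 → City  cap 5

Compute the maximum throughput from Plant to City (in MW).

Augment Plant→Bus3→Sub1→City: bottleneck 4, flow now 4.
Augment Plant→Bus3→Bus1→City: bottleneck 7, flow now 11.
Augment Plant→Sub3→Sub2→City: bottleneck 2, flow now 13.
No augmenting path remains; maximum flow = 13.
In the residual graph, reachable from Plant: {Plant, Sub3}.
Min-cut edges: Plant→Bus3 (11), Sub3→Sub2 (2); capacity 11 + 2 = 13.
This cut is saturated, so no flow can exceed 13.

13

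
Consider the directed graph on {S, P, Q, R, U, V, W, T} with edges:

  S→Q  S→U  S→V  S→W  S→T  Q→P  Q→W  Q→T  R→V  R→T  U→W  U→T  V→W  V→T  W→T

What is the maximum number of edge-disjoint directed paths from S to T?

5

Assign every edge capacity 1; by Menger, the answer equals the max flow.
Path S→T (+1); total 1.
Path S→Q→T (+1); total 2.
Path S→U→T (+1); total 3.
Path S→V→T (+1); total 4.
Path S→W→T (+1); total 5.
No residual S→T path; max flow = 5.
Certifying cut of size 5: {S→Q, S→T, S→U, S→V, S→W}.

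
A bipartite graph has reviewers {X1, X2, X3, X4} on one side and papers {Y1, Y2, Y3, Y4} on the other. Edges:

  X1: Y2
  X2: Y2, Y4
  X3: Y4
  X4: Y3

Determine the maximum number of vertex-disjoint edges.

3

Unit-capacity flow: source→left, listed edges, right→sink; max matching = max flow.
Augmenting path X1→Y2 (+1); matched 1.
Augmenting path X2→Y4 (+1); matched 2.
Augmenting path X4→Y3 (+1); matched 3.
No augmenting path remains; maximum matching = 3.
König certificate: {X4, Y2, Y4} is a vertex cover of size 3 (every listed pair touches it), so no matching can be larger.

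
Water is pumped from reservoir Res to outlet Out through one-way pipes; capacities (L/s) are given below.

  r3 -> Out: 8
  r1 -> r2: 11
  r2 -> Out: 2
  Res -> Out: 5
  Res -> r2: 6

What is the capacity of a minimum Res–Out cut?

Augment Res→Out: bottleneck 5, flow now 5.
Augment Res→r2→Out: bottleneck 2, flow now 7.
No augmenting path remains; maximum flow = 7.
By max-flow min-cut, the minimum cut capacity equals the max flow.
In the residual graph, reachable from Res: {Res, r2}.
Min-cut edges: Res→Out (5), r2→Out (2); capacity 5 + 2 = 7.

7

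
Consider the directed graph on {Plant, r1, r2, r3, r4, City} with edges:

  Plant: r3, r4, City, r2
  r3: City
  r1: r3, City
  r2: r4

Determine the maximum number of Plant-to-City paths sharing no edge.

Assign every edge capacity 1; by Menger, the answer equals the max flow.
Path Plant→City (+1); total 1.
Path Plant→r3→City (+1); total 2.
No residual Plant→City path; max flow = 2.
Certifying cut of size 2: {Plant→City, Plant→r3}.

2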